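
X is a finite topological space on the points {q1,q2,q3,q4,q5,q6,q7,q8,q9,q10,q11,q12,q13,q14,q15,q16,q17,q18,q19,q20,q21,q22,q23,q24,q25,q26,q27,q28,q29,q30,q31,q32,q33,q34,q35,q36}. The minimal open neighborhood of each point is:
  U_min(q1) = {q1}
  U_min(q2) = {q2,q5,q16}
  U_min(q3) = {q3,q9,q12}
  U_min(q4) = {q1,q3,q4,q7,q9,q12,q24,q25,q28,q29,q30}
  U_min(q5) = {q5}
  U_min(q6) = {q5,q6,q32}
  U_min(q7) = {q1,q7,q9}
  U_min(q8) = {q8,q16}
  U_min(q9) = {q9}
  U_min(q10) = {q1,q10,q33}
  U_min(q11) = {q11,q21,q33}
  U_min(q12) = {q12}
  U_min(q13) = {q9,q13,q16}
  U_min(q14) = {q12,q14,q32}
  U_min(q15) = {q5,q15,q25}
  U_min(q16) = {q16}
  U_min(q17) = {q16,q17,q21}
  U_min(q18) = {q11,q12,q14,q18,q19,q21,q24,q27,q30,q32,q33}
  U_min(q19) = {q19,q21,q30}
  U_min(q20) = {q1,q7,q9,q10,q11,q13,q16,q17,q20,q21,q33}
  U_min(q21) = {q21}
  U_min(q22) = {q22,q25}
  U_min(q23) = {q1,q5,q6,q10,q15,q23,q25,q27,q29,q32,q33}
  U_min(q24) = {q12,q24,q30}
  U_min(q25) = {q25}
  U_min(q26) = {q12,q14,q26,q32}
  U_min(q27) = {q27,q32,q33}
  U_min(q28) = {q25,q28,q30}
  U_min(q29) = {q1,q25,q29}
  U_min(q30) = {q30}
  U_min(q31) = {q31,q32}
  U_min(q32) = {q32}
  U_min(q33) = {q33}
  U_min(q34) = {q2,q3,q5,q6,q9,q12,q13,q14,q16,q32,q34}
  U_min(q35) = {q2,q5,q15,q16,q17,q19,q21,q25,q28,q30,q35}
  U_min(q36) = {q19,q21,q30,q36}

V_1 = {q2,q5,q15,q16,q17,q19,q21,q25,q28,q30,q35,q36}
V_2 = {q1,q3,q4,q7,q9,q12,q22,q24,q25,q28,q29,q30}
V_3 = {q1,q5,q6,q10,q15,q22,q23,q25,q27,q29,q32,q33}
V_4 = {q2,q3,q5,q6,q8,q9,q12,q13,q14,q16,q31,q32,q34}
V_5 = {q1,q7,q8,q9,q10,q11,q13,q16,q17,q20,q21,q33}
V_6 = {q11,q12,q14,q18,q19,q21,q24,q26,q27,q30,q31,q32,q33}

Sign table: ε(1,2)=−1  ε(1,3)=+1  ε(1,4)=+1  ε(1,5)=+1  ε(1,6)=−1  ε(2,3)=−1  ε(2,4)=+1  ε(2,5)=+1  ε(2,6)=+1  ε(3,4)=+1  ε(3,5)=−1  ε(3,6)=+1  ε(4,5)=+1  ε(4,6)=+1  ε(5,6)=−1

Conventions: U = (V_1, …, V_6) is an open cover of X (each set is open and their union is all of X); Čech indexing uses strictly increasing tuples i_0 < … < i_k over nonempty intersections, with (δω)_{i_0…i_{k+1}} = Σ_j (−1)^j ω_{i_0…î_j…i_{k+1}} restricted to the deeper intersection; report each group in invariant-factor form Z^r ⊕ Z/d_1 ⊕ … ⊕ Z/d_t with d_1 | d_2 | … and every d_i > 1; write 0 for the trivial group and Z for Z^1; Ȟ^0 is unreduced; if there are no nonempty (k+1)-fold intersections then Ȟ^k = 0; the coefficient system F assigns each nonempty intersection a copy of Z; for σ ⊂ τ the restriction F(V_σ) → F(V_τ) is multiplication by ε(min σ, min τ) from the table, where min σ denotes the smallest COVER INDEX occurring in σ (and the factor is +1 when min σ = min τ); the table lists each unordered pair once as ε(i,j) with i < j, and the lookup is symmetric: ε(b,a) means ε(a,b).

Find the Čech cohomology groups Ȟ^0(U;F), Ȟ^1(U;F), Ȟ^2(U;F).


nerve simplices:
  V12={q25,q28,q30} V13={q5,q15,q25} V14={q2,q5,q16} V15={q16,q17,q21} V16={q19,q21,q30} V23={q1,q22,q25,q29} V24={q3,q9,q12} V25={q1,q7,q9} V26={q12,q24,q30} V34={q5,q6,q32} V35={q1,q10,q33} V36={q27,q32,q33} V45={q8,q9,q13,q16} V46={q12,q14,q31,q32} V56={q11,q21,q33}
  V123={q25} V126={q30} V134={q5} V145={q16} V156={q21} V235={q1} V245={q9} V246={q12} V346={q32} V356={q33}
C dims 6,15,10; δ0: rk 6, SNF 1^5·2; δ1: rk 9, SNF 1^9
degree 0: 6−6−0 = 0 → Ȟ^0 ≅ 0
degree 1: 15−9−6 = 0 plus torsion [2] → Ȟ^1 ≅ Z/2
degree 2: 10−0−9 = 1 → Ȟ^2 ≅ Z

Ȟ^0 ≅ 0, Ȟ^1 ≅ Z/2 and Ȟ^2 ≅ Z


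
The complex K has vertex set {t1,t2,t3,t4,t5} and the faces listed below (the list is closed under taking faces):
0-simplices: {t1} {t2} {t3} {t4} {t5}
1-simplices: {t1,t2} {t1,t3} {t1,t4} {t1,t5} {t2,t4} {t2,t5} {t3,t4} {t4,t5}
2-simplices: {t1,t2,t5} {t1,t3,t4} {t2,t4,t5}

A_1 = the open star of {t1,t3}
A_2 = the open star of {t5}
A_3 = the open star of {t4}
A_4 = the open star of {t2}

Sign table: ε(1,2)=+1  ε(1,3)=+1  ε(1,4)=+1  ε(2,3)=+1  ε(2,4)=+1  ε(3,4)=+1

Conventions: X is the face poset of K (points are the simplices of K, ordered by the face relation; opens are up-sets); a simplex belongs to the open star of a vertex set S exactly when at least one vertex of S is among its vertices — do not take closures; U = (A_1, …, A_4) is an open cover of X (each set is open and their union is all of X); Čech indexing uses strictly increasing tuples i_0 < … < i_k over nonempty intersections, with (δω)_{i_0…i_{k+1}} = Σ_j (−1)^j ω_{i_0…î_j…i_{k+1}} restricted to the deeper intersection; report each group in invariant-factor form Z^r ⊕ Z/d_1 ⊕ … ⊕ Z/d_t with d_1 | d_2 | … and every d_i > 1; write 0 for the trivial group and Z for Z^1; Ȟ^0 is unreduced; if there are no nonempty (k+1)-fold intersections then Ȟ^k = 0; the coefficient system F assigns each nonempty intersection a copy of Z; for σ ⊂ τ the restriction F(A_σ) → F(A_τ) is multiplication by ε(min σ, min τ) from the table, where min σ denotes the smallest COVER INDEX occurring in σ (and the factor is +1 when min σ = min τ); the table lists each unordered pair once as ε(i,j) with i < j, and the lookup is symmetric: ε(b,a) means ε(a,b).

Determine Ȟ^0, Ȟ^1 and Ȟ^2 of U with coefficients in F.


nonempty overlaps:
  A1={{t1},{t3},{t1,t2},{t1,t3},{t1,t4},{t1,t5},{t3,t4},{t1,t2,t5},{t1,t3,t4}} A2={{t5},{t1,t5},{t2,t5},{t4,t5},{t1,t2,t5},{t2,t4,t5}} A3={{t4},{t1,t4},{t2,t4},{t3,t4},{t4,t5},{t1,t3,t4},{t2,t4,t5}} A4={{t2},{t1,t2},{t2,t4},{t2,t5},{t1,t2,t5},{t2,t4,t5}}
  A12={{t1,t5},{t1,t2,t5}} A13={{t1,t4},{t3,t4},{t1,t3,t4}} A14={{t1,t2},{t1,t2,t5}} A23={{t4,t5},{t2,t4,t5}} A24={{t2,t5},{t1,t2,t5},{t2,t4,t5}} A34={{t2,t4},{t2,t4,t5}}
  A124={{t1,t2,t5}} A234={{t2,t4,t5}}
C dims 4,6,2; δ0: rk 3, SNF 1^3; δ1: rk 2, SNF 1^2
degree 0: 4−3−0 = 1 → Ȟ^0 ≅ Z
degree 1: 6−2−3 = 1 → Ȟ^1 ≅ Z
degree 2: 2−0−2 = 0 → Ȟ^2 ≅ 0

Ȟ^0 = Z; Ȟ^1 = Z; Ȟ^2 = 0


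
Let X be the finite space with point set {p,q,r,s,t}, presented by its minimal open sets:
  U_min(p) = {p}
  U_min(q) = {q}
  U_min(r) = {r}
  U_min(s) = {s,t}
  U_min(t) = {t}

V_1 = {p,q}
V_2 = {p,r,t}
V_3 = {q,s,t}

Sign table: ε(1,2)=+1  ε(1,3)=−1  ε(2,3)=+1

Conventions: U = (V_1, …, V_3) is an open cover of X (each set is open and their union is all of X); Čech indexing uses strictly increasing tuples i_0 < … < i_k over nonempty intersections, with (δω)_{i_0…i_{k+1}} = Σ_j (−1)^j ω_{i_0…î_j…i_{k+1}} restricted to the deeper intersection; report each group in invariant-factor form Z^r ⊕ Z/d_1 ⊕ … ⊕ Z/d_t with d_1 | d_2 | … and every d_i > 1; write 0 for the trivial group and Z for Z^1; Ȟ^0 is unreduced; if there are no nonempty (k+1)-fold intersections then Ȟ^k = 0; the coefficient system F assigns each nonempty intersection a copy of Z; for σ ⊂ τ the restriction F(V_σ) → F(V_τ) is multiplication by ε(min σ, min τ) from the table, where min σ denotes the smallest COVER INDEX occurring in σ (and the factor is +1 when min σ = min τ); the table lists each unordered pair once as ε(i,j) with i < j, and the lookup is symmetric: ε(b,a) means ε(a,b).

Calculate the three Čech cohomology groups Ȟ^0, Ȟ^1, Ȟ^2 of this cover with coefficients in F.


Ȟ^0(U;F) ≅ 0,  Ȟ^1(U;F) ≅ Z/2,  Ȟ^2(U;F) ≅ 0

nerve simplices:
  V12={p} V13={q} V23={t}
C dims 3,3; δ0: rk 3, SNF 1^2·2
degree 0: 3−3−0 = 0 → Ȟ^0 ≅ 0
degree 1: 3−0−3 = 0 plus torsion [2] → Ȟ^1 ≅ Z/2
degree 2: 0−0−0 = 0 → Ȟ^2 ≅ 0


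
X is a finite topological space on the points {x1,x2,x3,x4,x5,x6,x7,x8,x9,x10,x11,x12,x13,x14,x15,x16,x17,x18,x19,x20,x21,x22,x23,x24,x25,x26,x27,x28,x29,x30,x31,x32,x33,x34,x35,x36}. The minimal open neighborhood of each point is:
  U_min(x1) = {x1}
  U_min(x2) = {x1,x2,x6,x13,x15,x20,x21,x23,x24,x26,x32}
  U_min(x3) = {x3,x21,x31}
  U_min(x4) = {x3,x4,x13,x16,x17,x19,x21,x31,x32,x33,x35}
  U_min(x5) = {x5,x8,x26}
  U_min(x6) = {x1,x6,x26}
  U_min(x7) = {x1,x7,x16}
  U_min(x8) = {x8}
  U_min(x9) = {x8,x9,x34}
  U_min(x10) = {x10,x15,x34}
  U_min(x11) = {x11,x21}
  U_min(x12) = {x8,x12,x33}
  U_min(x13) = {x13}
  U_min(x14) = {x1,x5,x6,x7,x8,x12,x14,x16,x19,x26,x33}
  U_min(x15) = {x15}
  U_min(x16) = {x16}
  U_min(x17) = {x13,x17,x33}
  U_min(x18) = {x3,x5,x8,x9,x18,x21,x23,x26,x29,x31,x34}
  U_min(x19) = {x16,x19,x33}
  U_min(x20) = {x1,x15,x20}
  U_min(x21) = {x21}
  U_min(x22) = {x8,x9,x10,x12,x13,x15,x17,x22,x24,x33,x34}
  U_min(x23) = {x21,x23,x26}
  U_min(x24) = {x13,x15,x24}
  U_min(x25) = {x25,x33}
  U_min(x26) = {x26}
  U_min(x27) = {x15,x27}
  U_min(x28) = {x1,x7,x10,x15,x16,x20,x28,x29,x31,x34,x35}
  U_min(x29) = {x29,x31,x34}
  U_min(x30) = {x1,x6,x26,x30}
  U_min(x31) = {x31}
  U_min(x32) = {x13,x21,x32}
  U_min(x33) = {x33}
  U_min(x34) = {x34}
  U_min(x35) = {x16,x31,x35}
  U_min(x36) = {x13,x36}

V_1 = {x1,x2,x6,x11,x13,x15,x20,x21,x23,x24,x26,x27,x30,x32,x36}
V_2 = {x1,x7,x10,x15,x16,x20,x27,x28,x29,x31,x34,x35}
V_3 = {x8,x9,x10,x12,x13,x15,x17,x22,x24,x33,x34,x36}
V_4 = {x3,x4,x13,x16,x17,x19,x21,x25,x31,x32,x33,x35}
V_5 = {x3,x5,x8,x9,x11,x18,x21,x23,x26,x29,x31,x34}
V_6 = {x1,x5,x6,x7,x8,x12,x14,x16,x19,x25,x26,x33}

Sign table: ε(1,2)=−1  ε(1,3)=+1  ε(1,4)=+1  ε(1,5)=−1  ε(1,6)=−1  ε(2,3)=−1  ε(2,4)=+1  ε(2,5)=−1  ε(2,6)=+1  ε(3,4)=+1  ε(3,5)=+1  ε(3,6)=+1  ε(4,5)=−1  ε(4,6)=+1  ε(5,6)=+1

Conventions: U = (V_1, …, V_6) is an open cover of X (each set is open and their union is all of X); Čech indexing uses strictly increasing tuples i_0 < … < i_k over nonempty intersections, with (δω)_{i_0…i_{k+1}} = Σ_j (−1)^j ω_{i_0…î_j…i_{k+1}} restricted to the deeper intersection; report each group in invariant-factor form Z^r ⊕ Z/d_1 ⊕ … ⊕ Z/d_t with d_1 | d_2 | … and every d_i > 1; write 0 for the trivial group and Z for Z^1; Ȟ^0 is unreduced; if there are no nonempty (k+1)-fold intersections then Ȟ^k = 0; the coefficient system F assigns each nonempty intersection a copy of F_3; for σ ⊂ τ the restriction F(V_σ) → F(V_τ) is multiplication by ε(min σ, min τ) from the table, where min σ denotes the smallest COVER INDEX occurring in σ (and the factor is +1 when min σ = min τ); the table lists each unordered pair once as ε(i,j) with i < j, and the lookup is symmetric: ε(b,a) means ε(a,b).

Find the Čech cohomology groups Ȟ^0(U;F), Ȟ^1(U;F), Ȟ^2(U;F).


nonempty intersections:
  V12={x1,x15,x20,x27} V13={x13,x15,x24,x36} V14={x13,x21,x32} V15={x11,x21,x23,x26} V16={x1,x6,x26} V23={x10,x15,x34} V24={x16,x31,x35} V25={x29,x31,x34} V26={x1,x7,x16} V34={x13,x17,x33} V35={x8,x9,x34} V36={x8,x12,x33} V45={x3,x21,x31} V46={x16,x19,x25,x33} V56={x5,x8,x26}
  V123={x15} V126={x1} V134={x13} V145={x21} V156={x26} V235={x34} V245={x31} V246={x16} V346={x33} V356={x8}
C dims 6,15,10; δ0: rk_F3 6; δ1: rk_F3 9
Ȟ^0: (6−6)−0=0 ⇒ 0
Ȟ^1: (15−9)−6=0 ⇒ 0
Ȟ^2: (10−0)−9=1 ⇒ Z/3

Ȟ^0 ≅ 0, Ȟ^1 ≅ 0, Ȟ^2 ≅ Z/3


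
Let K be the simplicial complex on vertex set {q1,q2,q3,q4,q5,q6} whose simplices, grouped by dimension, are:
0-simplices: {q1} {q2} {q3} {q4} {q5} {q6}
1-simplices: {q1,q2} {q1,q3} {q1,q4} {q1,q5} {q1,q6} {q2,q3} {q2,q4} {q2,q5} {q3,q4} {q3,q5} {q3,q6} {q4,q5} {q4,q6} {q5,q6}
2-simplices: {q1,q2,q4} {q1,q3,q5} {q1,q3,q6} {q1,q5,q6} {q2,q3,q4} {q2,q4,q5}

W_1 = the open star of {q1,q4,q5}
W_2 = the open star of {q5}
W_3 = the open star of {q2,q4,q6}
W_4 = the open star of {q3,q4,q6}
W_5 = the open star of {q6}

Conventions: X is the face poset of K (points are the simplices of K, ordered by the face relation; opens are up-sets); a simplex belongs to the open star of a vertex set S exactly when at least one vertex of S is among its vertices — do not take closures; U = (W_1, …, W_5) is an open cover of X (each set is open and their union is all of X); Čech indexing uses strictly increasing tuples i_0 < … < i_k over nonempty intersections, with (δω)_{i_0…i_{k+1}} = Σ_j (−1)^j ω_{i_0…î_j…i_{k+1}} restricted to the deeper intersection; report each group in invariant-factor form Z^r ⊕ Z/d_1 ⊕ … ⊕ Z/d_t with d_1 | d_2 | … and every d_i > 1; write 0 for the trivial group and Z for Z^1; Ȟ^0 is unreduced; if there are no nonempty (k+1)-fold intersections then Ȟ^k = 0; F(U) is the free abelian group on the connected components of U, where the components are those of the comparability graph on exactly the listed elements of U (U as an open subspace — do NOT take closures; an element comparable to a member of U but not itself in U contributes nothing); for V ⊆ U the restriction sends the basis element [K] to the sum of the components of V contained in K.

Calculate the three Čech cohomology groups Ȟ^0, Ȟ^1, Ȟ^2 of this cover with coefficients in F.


nerve of the cover:
  W1={{q1},{q4},{q5},{q1,q2},{q1,q3},{q1,q4},{q1,q5},{q1,q6},{q2,q4},{q2,q5},{q3,q4},{q3,q5},{q4,q5},{q4,q6},{q5,q6},{q1,q2,q4},{q1,q3,q5},{q1,q3,q6},{q1,q5,q6},{q2,q3,q4},{q2,q4,q5}} W2={{q5},{q1,q5},{q2,q5},{q3,q5},{q4,q5},{q5,q6},{q1,q3,q5},{q1,q5,q6},{q2,q4,q5}} W3={{q2},{q4},{q6},{q1,q2},{q1,q4},{q1,q6},{q2,q3},{q2,q4},{q2,q5},{q3,q4},{q3,q6},{q4,q5},{q4,q6},{q5,q6},{q1,q2,q4},{q1,q3,q6},{q1,q5,q6},{q2,q3,q4},{q2,q4,q5}} W4={{q3},{q4},{q6},{q1,q3},{q1,q4},{q1,q6},{q2,q3},{q2,q4},{q3,q4},{q3,q5},{q3,q6},{q4,q5},{q4,q6},{q5,q6},{q1,q2,q4},{q1,q3,q5},{q1,q3,q6},{q1,q5,q6},{q2,q3,q4},{q2,q4,q5}} W5={{q6},{q1,q6},{q3,q6},{q4,q6},{q5,q6},{q1,q3,q6},{q1,q5,q6}}
  W12={{q5},{q1,q5},{q2,q5},{q3,q5},{q4,q5},{q5,q6},{q1,q3,q5},{q1,q5,q6},{q2,q4,q5}} W13={{q4},{q1,q2},{q1,q4},{q1,q6},{q2,q4},{q2,q5},{q3,q4},{q4,q5},{q4,q6},{q5,q6},{q1,q2,q4},{q1,q3,q6},{q1,q5,q6},{q2,q3,q4},{q2,q4,q5}} W14={{q4},{q1,q3},{q1,q4},{q1,q6},{q2,q4},{q3,q4},{q3,q5},{q4,q5},{q4,q6},{q5,q6},{q1,q2,q4},{q1,q3,q5},{q1,q3,q6},{q1,q5,q6},{q2,q3,q4},{q2,q4,q5}} W15={{q1,q6},{q4,q6},{q5,q6},{q1,q3,q6},{q1,q5,q6}} W23={{q2,q5},{q4,q5},{q5,q6},{q1,q5,q6},{q2,q4,q5}} W24={{q3,q5},{q4,q5},{q5,q6},{q1,q3,q5},{q1,q5,q6},{q2,q4,q5}} W25={{q5,q6},{q1,q5,q6}} W34={{q4},{q6},{q1,q4},{q1,q6},{q2,q3},{q2,q4},{q3,q4},{q3,q6},{q4,q5},{q4,q6},{q5,q6},{q1,q2,q4},{q1,q3,q6},{q1,q5,q6},{q2,q3,q4},{q2,q4,q5}} W35={{q6},{q1,q6},{q3,q6},{q4,q6},{q5,q6},{q1,q3,q6},{q1,q5,q6}} W45={{q6},{q1,q6},{q3,q6},{q4,q6},{q5,q6},{q1,q3,q6},{q1,q5,q6}}
  W123={{q2,q5},{q4,q5},{q5,q6},{q1,q5,q6},{q2,q4,q5}} W124={{q3,q5},{q4,q5},{q5,q6},{q1,q3,q5},{q1,q5,q6},{q2,q4,q5}} W125={{q5,q6},{q1,q5,q6}} W134={{q4},{q1,q4},{q1,q6},{q2,q4},{q3,q4},{q4,q5},{q4,q6},{q5,q6},{q1,q2,q4},{q1,q3,q6},{q1,q5,q6},{q2,q3,q4},{q2,q4,q5}} W135={{q1,q6},{q4,q6},{q5,q6},{q1,q3,q6},{q1,q5,q6}} W145={{q1,q6},{q4,q6},{q5,q6},{q1,q3,q6},{q1,q5,q6}} W234={{q4,q5},{q5,q6},{q1,q5,q6},{q2,q4,q5}} W235={{q5,q6},{q1,q5,q6}} W245={{q5,q6},{q1,q5,q6}} W345={{q6},{q1,q6},{q3,q6},{q4,q6},{q5,q6},{q1,q3,q6},{q1,q5,q6}}
  W1234={{q4,q5},{q5,q6},{q1,q5,q6},{q2,q4,q5}} W1235={{q5,q6},{q1,q5,q6}} W1245={{q5,q6},{q1,q5,q6}} W1345={{q1,q6},{q4,q6},{q5,q6},{q1,q3,q6},{q1,q5,q6}} W2345={{q5,q6},{q1,q5,q6}}
  W12345={{q5,q6},{q1,q5,q6}}
components per intersection:
  W1: {{q1},{q4},{q5},{q1,q2},{q1,q3},{q1,q4},{q1,q5},{q1,q6},{q2,q4},{q2,q5},{q3,q4},{q3,q5},{q4,q5},{q4,q6},{q5,q6},{q1,q2,q4},{q1,q3,q5},{q1,q3,q6},{q1,q5,q6},{q2,q3,q4},{q2,q4,q5}}
  W2: {{q5},{q1,q5},{q2,q5},{q3,q5},{q4,q5},{q5,q6},{q1,q3,q5},{q1,q5,q6},{q2,q4,q5}}
  W3: {{q2},{q4},{q6},{q1,q2},{q1,q4},{q1,q6},{q2,q3},{q2,q4},{q2,q5},{q3,q4},{q3,q6},{q4,q5},{q4,q6},{q5,q6},{q1,q2,q4},{q1,q3,q6},{q1,q5,q6},{q2,q3,q4},{q2,q4,q5}}
  W4: {{q3},{q4},{q6},{q1,q3},{q1,q4},{q1,q6},{q2,q3},{q2,q4},{q3,q4},{q3,q5},{q3,q6},{q4,q5},{q4,q6},{q5,q6},{q1,q2,q4},{q1,q3,q5},{q1,q3,q6},{q1,q5,q6},{q2,q3,q4},{q2,q4,q5}}
  W5: {{q6},{q1,q6},{q3,q6},{q4,q6},{q5,q6},{q1,q3,q6},{q1,q5,q6}}
  W12: {{q5},{q1,q5},{q2,q5},{q3,q5},{q4,q5},{q5,q6},{q1,q3,q5},{q1,q5,q6},{q2,q4,q5}}
  W13: {{q4},{q1,q2},{q1,q4},{q2,q4},{q2,q5},{q3,q4},{q4,q5},{q4,q6},{q1,q2,q4},{q2,q3,q4},{q2,q4,q5}} {{q1,q6},{q5,q6},{q1,q3,q6},{q1,q5,q6}}
  W14: {{q4},{q1,q4},{q2,q4},{q3,q4},{q4,q5},{q4,q6},{q1,q2,q4},{q2,q3,q4},{q2,q4,q5}} {{q1,q3},{q1,q6},{q3,q5},{q5,q6},{q1,q3,q5},{q1,q3,q6},{q1,q5,q6}}
  W15: {{q1,q6},{q5,q6},{q1,q3,q6},{q1,q5,q6}} {{q4,q6}}
  W23: {{q2,q5},{q4,q5},{q2,q4,q5}} {{q5,q6},{q1,q5,q6}}
  W24: {{q3,q5},{q1,q3,q5}} {{q4,q5},{q2,q4,q5}} {{q5,q6},{q1,q5,q6}}
  W25: {{q5,q6},{q1,q5,q6}}
  W34: {{q4},{q6},{q1,q4},{q1,q6},{q2,q3},{q2,q4},{q3,q4},{q3,q6},{q4,q5},{q4,q6},{q5,q6},{q1,q2,q4},{q1,q3,q6},{q1,q5,q6},{q2,q3,q4},{q2,q4,q5}}
  W35: {{q6},{q1,q6},{q3,q6},{q4,q6},{q5,q6},{q1,q3,q6},{q1,q5,q6}}
  W45: {{q6},{q1,q6},{q3,q6},{q4,q6},{q5,q6},{q1,q3,q6},{q1,q5,q6}}
  W123: {{q2,q5},{q4,q5},{q2,q4,q5}} {{q5,q6},{q1,q5,q6}}
  W124: {{q3,q5},{q1,q3,q5}} {{q4,q5},{q2,q4,q5}} {{q5,q6},{q1,q5,q6}}
  W125: {{q5,q6},{q1,q5,q6}}
  W134: {{q4},{q1,q4},{q2,q4},{q3,q4},{q4,q5},{q4,q6},{q1,q2,q4},{q2,q3,q4},{q2,q4,q5}} {{q1,q6},{q5,q6},{q1,q3,q6},{q1,q5,q6}}
  W135: {{q1,q6},{q5,q6},{q1,q3,q6},{q1,q5,q6}} {{q4,q6}}
  W145: {{q1,q6},{q5,q6},{q1,q3,q6},{q1,q5,q6}} {{q4,q6}}
  W234: {{q4,q5},{q2,q4,q5}} {{q5,q6},{q1,q5,q6}}
  W235: {{q5,q6},{q1,q5,q6}}
  W245: {{q5,q6},{q1,q5,q6}}
  W345: {{q6},{q1,q6},{q3,q6},{q4,q6},{q5,q6},{q1,q3,q6},{q1,q5,q6}}
  W1234: {{q4,q5},{q2,q4,q5}} {{q5,q6},{q1,q5,q6}}
  W1235: {{q5,q6},{q1,q5,q6}}
  W1245: {{q5,q6},{q1,q5,q6}}
  W1345: {{q1,q6},{q5,q6},{q1,q3,q6},{q1,q5,q6}} {{q4,q6}}
  W2345: {{q5,q6},{q1,q5,q6}}
  W12345: {{q5,q6},{q1,q5,q6}}
C dims 5,16,17,7; δ0: rk 4, SNF 1^4; δ1: rk 11, SNF 1^11; δ2: rk 6, SNF 1^6
Ȟ^0 = (5 − 4) − 0 = 1, so Ȟ^0 ≅ Z
Ȟ^1 = (16 − 11) − 4 = 1, so Ȟ^1 ≅ Z
Ȟ^2 = (17 − 6) − 11 = 0, so Ȟ^2 ≅ 0

Ȟ^0 = Z, Ȟ^1 = Z, Ȟ^2 = 0


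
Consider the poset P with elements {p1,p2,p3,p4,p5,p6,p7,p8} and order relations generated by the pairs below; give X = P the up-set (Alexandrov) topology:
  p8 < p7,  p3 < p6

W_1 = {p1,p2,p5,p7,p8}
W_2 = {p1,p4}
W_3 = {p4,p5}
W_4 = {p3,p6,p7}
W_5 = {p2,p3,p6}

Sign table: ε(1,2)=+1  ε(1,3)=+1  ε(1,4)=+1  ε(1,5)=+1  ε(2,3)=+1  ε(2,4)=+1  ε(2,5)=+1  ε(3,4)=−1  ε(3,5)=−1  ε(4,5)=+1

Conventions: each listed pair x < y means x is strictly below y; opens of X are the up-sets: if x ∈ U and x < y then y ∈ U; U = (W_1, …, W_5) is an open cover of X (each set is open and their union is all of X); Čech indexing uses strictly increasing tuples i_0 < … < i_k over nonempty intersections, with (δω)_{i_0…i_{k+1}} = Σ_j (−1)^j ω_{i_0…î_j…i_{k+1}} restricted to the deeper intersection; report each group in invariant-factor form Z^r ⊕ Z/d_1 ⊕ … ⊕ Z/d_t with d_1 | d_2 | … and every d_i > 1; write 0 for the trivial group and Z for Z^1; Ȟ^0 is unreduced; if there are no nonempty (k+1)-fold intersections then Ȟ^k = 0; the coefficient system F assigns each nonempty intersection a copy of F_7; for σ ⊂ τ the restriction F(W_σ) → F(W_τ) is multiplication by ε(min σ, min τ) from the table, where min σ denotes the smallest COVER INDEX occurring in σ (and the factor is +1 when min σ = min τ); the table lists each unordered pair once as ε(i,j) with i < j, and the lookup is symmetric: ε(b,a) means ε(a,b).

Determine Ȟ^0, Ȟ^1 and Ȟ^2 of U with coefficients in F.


Ȟ^0 ≅ Z/7; Ȟ^1 ≅ Z/7 ⊕ Z/7; Ȟ^2 ≅ 0

nerve of the cover:
  W12={p1} W13={p5} W14={p7} W15={p2} W23={p4} W45={p3,p6}
C dims 5,6; δ0: rk_F7 4
Ȟ^0 = (5 − 4) − 0 = 1, so Ȟ^0 ≅ Z/7
Ȟ^1 = (6 − 0) − 4 = 2, so Ȟ^1 ≅ Z/7 ⊕ Z/7
Ȟ^2 = (0 − 0) − 0 = 0, so Ȟ^2 ≅ 0


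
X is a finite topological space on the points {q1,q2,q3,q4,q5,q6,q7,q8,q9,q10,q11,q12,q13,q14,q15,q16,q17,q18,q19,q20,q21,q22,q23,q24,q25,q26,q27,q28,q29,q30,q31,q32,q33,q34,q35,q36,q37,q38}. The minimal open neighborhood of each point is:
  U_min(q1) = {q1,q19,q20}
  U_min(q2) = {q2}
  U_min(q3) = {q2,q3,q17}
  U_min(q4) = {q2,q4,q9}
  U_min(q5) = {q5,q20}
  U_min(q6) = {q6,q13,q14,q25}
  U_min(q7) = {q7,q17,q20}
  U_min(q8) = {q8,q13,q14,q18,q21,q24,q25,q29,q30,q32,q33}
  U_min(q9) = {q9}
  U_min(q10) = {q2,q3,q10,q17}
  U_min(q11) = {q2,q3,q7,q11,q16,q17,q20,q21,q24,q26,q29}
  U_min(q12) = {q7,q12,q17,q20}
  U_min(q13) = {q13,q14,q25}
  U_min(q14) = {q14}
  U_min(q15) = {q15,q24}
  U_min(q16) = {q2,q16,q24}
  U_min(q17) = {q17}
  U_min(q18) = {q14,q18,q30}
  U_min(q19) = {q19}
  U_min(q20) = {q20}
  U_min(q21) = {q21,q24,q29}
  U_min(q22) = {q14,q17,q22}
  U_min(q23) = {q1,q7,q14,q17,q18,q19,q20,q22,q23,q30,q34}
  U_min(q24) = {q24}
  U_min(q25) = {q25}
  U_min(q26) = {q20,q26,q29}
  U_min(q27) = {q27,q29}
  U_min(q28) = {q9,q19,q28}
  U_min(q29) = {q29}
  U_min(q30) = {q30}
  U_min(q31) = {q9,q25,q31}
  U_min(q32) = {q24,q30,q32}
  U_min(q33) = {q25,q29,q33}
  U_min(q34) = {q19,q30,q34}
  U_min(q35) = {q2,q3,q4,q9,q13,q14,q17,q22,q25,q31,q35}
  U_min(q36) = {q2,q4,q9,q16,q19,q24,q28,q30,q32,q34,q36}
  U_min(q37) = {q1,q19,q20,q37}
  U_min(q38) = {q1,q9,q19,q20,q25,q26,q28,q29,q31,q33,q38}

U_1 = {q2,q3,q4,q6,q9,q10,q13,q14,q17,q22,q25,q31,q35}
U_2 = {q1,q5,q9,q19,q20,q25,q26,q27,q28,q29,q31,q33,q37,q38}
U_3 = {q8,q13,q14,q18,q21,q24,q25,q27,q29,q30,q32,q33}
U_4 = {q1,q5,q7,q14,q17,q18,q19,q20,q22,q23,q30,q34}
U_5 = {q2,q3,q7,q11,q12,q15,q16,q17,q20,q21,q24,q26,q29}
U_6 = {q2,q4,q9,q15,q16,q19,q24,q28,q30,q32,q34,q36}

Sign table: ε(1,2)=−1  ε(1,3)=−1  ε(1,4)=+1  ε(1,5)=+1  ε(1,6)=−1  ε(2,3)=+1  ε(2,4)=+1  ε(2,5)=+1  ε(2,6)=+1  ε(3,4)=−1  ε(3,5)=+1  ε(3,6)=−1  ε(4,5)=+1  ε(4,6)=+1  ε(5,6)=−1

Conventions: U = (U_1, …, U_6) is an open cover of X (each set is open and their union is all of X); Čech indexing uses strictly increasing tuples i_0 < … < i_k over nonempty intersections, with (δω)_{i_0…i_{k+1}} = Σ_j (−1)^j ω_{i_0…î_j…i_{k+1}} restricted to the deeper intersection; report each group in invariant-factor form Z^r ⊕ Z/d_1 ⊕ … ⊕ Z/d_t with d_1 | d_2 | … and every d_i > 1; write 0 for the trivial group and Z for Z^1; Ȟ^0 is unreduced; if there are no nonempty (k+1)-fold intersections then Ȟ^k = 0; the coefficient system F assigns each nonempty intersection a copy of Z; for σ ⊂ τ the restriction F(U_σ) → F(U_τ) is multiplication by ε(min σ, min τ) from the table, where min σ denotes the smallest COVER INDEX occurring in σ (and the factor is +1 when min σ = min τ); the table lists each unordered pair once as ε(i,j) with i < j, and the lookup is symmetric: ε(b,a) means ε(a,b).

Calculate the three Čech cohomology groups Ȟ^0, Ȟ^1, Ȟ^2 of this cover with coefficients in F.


cover nerve:
  U12={q9,q25,q31} U13={q13,q14,q25} U14={q14,q17,q22} U15={q2,q3,q17} U16={q2,q4,q9} U23={q25,q27,q29,q33} U24={q1,q5,q19,q20} U25={q20,q26,q29} U26={q9,q19,q28} U34={q14,q18,q30} U35={q21,q24,q29} U36={q24,q30,q32} U45={q7,q17,q20} U46={q19,q30,q34} U56={q2,q15,q16,q24}
  U123={q25} U126={q9} U134={q14} U145={q17} U156={q2} U235={q29} U245={q20} U246={q19} U346={q30} U356={q24}
C dims 6,15,10; δ0: rk 6, SNF 1^5·2; δ1: rk 9, SNF 1^9
Ȟ^0: (6−6)−0=0 ⇒ 0
Ȟ^1: (15−9)−6=0 plus torsion [2] ⇒ Z/2
Ȟ^2: (10−0)−9=1 ⇒ Z

Ȟ^0 ≅ 0; Ȟ^1 ≅ Z/2; Ȟ^2 ≅ Z


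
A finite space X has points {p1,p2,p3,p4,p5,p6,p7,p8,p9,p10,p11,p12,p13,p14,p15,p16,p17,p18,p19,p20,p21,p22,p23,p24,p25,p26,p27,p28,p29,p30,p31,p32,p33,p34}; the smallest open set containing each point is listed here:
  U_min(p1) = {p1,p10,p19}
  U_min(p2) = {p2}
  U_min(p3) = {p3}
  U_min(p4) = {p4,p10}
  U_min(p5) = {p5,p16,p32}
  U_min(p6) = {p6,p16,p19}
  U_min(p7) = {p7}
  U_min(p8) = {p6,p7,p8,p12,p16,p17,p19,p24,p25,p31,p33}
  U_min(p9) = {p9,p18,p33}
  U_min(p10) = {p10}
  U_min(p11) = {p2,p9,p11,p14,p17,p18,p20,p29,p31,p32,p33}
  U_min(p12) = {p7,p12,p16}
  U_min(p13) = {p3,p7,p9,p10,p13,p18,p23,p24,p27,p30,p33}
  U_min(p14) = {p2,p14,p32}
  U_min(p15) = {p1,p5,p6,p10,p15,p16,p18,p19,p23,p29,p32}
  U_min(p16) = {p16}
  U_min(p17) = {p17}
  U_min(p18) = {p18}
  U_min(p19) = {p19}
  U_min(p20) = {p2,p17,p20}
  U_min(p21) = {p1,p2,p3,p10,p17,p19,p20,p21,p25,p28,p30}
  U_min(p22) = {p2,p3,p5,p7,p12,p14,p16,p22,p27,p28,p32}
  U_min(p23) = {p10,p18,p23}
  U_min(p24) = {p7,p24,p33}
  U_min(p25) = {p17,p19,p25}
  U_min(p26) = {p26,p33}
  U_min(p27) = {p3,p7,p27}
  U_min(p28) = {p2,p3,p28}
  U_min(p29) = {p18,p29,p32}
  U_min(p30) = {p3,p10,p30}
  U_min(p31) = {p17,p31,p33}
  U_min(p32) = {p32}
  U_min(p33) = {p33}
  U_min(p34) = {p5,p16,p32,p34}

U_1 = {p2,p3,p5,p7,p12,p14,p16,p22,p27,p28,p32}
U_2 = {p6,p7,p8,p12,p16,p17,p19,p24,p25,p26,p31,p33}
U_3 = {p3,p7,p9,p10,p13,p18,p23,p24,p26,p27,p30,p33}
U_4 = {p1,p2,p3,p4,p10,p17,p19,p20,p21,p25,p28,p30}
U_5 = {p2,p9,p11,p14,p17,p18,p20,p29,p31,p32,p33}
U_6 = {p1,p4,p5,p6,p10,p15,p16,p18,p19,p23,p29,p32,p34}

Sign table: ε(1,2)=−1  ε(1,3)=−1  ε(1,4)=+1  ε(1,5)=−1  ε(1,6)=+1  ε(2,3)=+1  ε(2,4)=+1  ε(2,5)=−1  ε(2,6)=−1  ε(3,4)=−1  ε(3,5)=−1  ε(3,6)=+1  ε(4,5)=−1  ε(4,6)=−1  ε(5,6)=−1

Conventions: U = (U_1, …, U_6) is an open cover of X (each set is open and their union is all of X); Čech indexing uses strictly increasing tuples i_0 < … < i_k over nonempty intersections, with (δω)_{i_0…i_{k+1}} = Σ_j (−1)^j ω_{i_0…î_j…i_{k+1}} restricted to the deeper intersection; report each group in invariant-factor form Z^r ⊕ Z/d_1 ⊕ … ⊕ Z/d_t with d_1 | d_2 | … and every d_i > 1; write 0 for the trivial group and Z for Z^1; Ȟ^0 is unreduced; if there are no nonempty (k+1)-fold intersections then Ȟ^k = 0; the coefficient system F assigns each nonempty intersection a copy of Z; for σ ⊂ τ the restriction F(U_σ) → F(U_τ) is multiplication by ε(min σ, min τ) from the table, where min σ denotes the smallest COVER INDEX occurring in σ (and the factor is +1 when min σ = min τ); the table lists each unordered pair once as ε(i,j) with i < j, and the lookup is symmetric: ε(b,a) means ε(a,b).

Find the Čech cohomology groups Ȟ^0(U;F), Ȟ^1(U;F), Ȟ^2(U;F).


nonempty overlaps:
  U12={p7,p12,p16} U13={p3,p7,p27} U14={p2,p3,p28} U15={p2,p14,p32} U16={p5,p16,p32} U23={p7,p24,p26,p33} U24={p17,p19,p25} U25={p17,p31,p33} U26={p6,p16,p19} U34={p3,p10,p30} U35={p9,p18,p33} U36={p10,p18,p23} U45={p2,p17,p20} U46={p1,p4,p10,p19} U56={p18,p29,p32}
  U123={p7} U126={p16} U134={p3} U145={p2} U156={p32} U235={p33} U245={p17} U246={p19} U346={p10} U356={p18}
C dims 6,15,10; δ0: rk 6, SNF 1^5·2; δ1: rk 9, SNF 1^9
degree 0: 6−6−0 = 0 → Ȟ^0 ≅ 0
degree 1: 15−9−6 = 0 plus torsion [2] → Ȟ^1 ≅ Z/2
degree 2: 10−0−9 = 1 → Ȟ^2 ≅ Z

Ȟ^0 = 0, Ȟ^1 = Z/2 and Ȟ^2 = Z


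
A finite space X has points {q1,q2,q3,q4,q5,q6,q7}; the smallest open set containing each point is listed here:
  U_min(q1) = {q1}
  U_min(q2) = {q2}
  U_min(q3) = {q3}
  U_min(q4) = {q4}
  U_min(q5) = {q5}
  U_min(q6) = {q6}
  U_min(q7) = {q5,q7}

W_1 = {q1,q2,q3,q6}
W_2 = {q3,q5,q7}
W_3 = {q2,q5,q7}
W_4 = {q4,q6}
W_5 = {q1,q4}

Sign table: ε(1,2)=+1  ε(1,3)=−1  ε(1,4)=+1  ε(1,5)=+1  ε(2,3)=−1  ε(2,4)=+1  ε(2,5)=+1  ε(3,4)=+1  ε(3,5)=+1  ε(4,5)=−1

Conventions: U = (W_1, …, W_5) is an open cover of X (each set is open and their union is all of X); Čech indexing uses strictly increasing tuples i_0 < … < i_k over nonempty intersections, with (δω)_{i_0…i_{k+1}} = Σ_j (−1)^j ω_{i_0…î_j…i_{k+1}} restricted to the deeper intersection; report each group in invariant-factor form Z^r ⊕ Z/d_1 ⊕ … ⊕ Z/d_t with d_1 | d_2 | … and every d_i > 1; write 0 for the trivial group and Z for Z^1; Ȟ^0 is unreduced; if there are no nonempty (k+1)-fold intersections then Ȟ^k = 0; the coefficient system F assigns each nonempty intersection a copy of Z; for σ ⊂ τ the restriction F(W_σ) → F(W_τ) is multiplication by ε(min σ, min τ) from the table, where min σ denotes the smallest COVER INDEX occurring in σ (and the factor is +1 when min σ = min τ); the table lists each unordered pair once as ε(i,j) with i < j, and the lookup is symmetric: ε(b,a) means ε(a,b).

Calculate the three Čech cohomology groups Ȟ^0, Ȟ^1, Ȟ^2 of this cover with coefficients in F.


Ȟ^0 = 0; Ȟ^1 = Z ⊕ Z/2; Ȟ^2 = 0

nerve simplices:
  W12={q3} W13={q2} W14={q6} W15={q1} W23={q5,q7} W45={q4}
C dims 5,6; δ0: rk 5, SNF 1^4·2
degree 0: 5−5−0 = 0 → Ȟ^0 ≅ 0
degree 1: 6−0−5 = 1 plus torsion [2] → Ȟ^1 ≅ Z ⊕ Z/2
degree 2: 0−0−0 = 0 → Ȟ^2 ≅ 0


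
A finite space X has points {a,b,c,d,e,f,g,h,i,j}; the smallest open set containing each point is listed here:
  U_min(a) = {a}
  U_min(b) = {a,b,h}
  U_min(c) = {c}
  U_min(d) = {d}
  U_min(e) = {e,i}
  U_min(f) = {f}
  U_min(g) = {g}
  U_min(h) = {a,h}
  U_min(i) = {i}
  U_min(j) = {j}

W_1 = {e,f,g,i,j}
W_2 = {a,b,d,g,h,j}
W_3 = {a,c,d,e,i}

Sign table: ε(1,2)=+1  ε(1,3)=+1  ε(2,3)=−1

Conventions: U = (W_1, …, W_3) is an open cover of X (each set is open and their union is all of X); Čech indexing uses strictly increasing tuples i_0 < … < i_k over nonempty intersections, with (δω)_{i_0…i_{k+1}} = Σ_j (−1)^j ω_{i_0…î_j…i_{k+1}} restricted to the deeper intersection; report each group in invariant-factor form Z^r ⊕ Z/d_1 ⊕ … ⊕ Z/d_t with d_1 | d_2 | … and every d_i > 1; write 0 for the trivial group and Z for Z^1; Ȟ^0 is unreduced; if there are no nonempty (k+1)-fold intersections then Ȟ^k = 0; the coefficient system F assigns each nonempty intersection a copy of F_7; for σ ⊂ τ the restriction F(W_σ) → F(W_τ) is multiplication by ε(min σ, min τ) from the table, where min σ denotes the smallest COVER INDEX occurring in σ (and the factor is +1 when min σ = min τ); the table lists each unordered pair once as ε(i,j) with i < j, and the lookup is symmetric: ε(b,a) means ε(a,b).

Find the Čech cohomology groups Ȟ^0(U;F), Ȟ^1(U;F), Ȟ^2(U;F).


Ȟ^0 = 0,  Ȟ^1 = 0,  Ȟ^2 = 0

nerve of the cover:
  W12={g,j} W13={e,i} W23={a,d}
C dims 3,3; δ0: rk_F7 3
Ȟ^0 = (3 − 3) − 0 = 0, so Ȟ^0 ≅ 0
Ȟ^1 = (3 − 0) − 3 = 0, so Ȟ^1 ≅ 0
Ȟ^2 = (0 − 0) − 0 = 0, so Ȟ^2 ≅ 0


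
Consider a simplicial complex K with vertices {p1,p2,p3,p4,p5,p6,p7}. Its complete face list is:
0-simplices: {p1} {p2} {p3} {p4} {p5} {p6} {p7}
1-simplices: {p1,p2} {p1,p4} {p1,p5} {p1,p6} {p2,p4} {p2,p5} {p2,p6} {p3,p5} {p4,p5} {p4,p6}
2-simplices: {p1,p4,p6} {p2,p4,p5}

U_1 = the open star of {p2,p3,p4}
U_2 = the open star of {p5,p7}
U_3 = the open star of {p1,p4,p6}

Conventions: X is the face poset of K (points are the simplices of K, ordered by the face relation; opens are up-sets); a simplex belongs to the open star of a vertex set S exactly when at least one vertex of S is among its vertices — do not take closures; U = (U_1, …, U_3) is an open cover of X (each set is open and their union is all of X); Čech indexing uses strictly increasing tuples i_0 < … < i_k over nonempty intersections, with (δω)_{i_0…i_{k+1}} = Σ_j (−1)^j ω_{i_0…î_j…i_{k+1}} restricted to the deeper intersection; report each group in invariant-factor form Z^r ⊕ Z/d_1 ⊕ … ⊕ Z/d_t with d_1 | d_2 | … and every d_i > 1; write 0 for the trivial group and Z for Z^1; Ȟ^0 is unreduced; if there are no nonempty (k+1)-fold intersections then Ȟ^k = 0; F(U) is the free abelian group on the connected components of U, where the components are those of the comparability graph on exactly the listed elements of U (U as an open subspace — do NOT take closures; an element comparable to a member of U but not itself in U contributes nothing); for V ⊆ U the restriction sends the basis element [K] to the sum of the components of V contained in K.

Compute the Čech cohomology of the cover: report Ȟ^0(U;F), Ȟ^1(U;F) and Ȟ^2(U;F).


Ȟ^0 = Z^2, Ȟ^1 = Z^3, Ȟ^2 = 0

intersection data:
  U1={{p2},{p3},{p4},{p1,p2},{p1,p4},{p2,p4},{p2,p5},{p2,p6},{p3,p5},{p4,p5},{p4,p6},{p1,p4,p6},{p2,p4,p5}} U2={{p5},{p7},{p1,p5},{p2,p5},{p3,p5},{p4,p5},{p2,p4,p5}} U3={{p1},{p4},{p6},{p1,p2},{p1,p4},{p1,p5},{p1,p6},{p2,p4},{p2,p6},{p4,p5},{p4,p6},{p1,p4,p6},{p2,p4,p5}}
  U12={{p2,p5},{p3,p5},{p4,p5},{p2,p4,p5}} U13={{p4},{p1,p2},{p1,p4},{p2,p4},{p2,p6},{p4,p5},{p4,p6},{p1,p4,p6},{p2,p4,p5}} U23={{p1,p5},{p4,p5},{p2,p4,p5}}
  U123={{p4,p5},{p2,p4,p5}}
components per intersection:
  U1: {{p2},{p4},{p1,p2},{p1,p4},{p2,p4},{p2,p5},{p2,p6},{p4,p5},{p4,p6},{p1,p4,p6},{p2,p4,p5}} {{p3},{p3,p5}}
  U2: {{p5},{p1,p5},{p2,p5},{p3,p5},{p4,p5},{p2,p4,p5}} {{p7}}
  U3: {{p1},{p4},{p6},{p1,p2},{p1,p4},{p1,p5},{p1,p6},{p2,p4},{p2,p6},{p4,p5},{p4,p6},{p1,p4,p6},{p2,p4,p5}}
  U12: {{p2,p5},{p4,p5},{p2,p4,p5}} {{p3,p5}}
  U13: {{p4},{p1,p4},{p2,p4},{p4,p5},{p4,p6},{p1,p4,p6},{p2,p4,p5}} {{p1,p2}} {{p2,p6}}
  U23: {{p1,p5}} {{p4,p5},{p2,p4,p5}}
  U123: {{p4,p5},{p2,p4,p5}}
C dims 5,7,1; δ0: rk 3, SNF 1^3; δ1: rk 1, SNF 1^1
Ȟ^0 = (5 − 3) − 0 = 2, so Ȟ^0 ≅ Z^2
Ȟ^1 = (7 − 1) − 3 = 3, so Ȟ^1 ≅ Z^3
Ȟ^2 = (1 − 0) − 1 = 0, so Ȟ^2 ≅ 0


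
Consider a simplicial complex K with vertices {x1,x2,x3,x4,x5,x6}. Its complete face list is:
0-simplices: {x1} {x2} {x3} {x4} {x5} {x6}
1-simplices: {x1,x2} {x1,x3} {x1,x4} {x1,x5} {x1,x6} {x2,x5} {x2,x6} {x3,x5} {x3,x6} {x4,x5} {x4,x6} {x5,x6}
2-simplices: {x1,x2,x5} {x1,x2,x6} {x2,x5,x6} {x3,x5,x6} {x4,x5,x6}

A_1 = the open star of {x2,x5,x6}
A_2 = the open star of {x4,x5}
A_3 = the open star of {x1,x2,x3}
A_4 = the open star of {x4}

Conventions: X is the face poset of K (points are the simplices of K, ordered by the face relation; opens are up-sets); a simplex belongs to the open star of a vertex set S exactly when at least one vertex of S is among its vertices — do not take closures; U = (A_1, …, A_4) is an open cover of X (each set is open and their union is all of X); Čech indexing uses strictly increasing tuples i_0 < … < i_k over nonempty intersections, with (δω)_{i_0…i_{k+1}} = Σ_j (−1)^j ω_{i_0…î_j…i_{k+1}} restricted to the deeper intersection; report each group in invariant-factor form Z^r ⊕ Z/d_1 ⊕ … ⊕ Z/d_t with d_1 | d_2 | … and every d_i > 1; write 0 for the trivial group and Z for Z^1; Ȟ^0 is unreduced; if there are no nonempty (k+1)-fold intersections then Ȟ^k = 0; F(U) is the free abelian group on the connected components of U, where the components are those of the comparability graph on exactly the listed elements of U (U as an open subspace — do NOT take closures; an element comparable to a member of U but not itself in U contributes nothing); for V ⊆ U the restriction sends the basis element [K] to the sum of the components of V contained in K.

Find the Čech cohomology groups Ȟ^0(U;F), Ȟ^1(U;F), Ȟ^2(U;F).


cover nerve:
  A1={{x2},{x5},{x6},{x1,x2},{x1,x5},{x1,x6},{x2,x5},{x2,x6},{x3,x5},{x3,x6},{x4,x5},{x4,x6},{x5,x6},{x1,x2,x5},{x1,x2,x6},{x2,x5,x6},{x3,x5,x6},{x4,x5,x6}} A2={{x4},{x5},{x1,x4},{x1,x5},{x2,x5},{x3,x5},{x4,x5},{x4,x6},{x5,x6},{x1,x2,x5},{x2,x5,x6},{x3,x5,x6},{x4,x5,x6}} A3={{x1},{x2},{x3},{x1,x2},{x1,x3},{x1,x4},{x1,x5},{x1,x6},{x2,x5},{x2,x6},{x3,x5},{x3,x6},{x1,x2,x5},{x1,x2,x6},{x2,x5,x6},{x3,x5,x6}} A4={{x4},{x1,x4},{x4,x5},{x4,x6},{x4,x5,x6}}
  A12={{x5},{x1,x5},{x2,x5},{x3,x5},{x4,x5},{x4,x6},{x5,x6},{x1,x2,x5},{x2,x5,x6},{x3,x5,x6},{x4,x5,x6}} A13={{x2},{x1,x2},{x1,x5},{x1,x6},{x2,x5},{x2,x6},{x3,x5},{x3,x6},{x1,x2,x5},{x1,x2,x6},{x2,x5,x6},{x3,x5,x6}} A14={{x4,x5},{x4,x6},{x4,x5,x6}} A23={{x1,x4},{x1,x5},{x2,x5},{x3,x5},{x1,x2,x5},{x2,x5,x6},{x3,x5,x6}} A24={{x4},{x1,x4},{x4,x5},{x4,x6},{x4,x5,x6}} A34={{x1,x4}}
  A123={{x1,x5},{x2,x5},{x3,x5},{x1,x2,x5},{x2,x5,x6},{x3,x5,x6}} A124={{x4,x5},{x4,x6},{x4,x5,x6}} A234={{x1,x4}}
components per intersection:
  A1: {{x2},{x5},{x6},{x1,x2},{x1,x5},{x1,x6},{x2,x5},{x2,x6},{x3,x5},{x3,x6},{x4,x5},{x4,x6},{x5,x6},{x1,x2,x5},{x1,x2,x6},{x2,x5,x6},{x3,x5,x6},{x4,x5,x6}}
  A2: {{x4},{x5},{x1,x4},{x1,x5},{x2,x5},{x3,x5},{x4,x5},{x4,x6},{x5,x6},{x1,x2,x5},{x2,x5,x6},{x3,x5,x6},{x4,x5,x6}}
  A3: {{x1},{x2},{x3},{x1,x2},{x1,x3},{x1,x4},{x1,x5},{x1,x6},{x2,x5},{x2,x6},{x3,x5},{x3,x6},{x1,x2,x5},{x1,x2,x6},{x2,x5,x6},{x3,x5,x6}}
  A4: {{x4},{x1,x4},{x4,x5},{x4,x6},{x4,x5,x6}}
  A12: {{x5},{x1,x5},{x2,x5},{x3,x5},{x4,x5},{x4,x6},{x5,x6},{x1,x2,x5},{x2,x5,x6},{x3,x5,x6},{x4,x5,x6}}
  A13: {{x2},{x1,x2},{x1,x5},{x1,x6},{x2,x5},{x2,x6},{x1,x2,x5},{x1,x2,x6},{x2,x5,x6}} {{x3,x5},{x3,x6},{x3,x5,x6}}
  A14: {{x4,x5},{x4,x6},{x4,x5,x6}}
  A23: {{x1,x4}} {{x1,x5},{x2,x5},{x1,x2,x5},{x2,x5,x6}} {{x3,x5},{x3,x5,x6}}
  A24: {{x4},{x1,x4},{x4,x5},{x4,x6},{x4,x5,x6}}
  A34: {{x1,x4}}
  A123: {{x1,x5},{x2,x5},{x1,x2,x5},{x2,x5,x6}} {{x3,x5},{x3,x5,x6}}
  A124: {{x4,x5},{x4,x6},{x4,x5,x6}}
  A234: {{x1,x4}}
C dims 4,9,4; δ0: rk 3, SNF 1^3; δ1: rk 4, SNF 1^4
Ȟ^0: (4−3)−0=1 ⇒ Z
Ȟ^1: (9−4)−3=2 ⇒ Z^2
Ȟ^2: (4−0)−4=0 ⇒ 0

Ȟ^0 = Z, Ȟ^1 = Z^2, Ȟ^2 = 0


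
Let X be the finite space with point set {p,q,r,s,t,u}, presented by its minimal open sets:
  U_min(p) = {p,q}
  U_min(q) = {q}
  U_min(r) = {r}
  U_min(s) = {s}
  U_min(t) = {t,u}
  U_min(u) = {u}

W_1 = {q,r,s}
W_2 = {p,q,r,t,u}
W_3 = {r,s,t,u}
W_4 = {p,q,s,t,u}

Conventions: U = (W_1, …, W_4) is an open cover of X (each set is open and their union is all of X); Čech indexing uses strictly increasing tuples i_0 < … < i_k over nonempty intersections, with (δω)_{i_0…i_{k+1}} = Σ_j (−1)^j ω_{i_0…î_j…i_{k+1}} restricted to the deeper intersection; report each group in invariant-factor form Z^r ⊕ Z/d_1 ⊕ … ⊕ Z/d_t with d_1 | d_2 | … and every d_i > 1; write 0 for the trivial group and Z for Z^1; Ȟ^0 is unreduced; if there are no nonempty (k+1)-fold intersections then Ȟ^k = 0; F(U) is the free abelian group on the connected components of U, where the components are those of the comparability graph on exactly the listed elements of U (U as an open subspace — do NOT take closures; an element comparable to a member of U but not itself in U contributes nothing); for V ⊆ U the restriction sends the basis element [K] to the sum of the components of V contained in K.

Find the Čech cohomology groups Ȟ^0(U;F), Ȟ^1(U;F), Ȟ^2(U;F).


Ȟ^0 ≅ Z^4, Ȟ^1 ≅ 0, Ȟ^2 ≅ 0

nerve simplices:
  W12={q,r} W13={r,s} W14={q,s} W23={r,t,u} W24={p,q,t,u} W34={s,t,u}
  W123={r} W124={q} W134={s} W234={t,u}
components per intersection:
  W1: {q} {r} {s}
  W2: {p,q} {r} {t,u}
  W3: {r} {s} {t,u}
  W4: {p,q} {s} {t,u}
  W12: {q} {r}
  W13: {r} {s}
  W14: {q} {s}
  W23: {r} {t,u}
  W24: {p,q} {t,u}
  W34: {s} {t,u}
  W123: {r}
  W124: {q}
  W134: {s}
  W234: {t,u}
C dims 12,12,4; δ0: rk 8, SNF 1^8; δ1: rk 4, SNF 1^4
degree 0: 12−8−0 = 4 → Ȟ^0 ≅ Z^4
degree 1: 12−4−8 = 0 → Ȟ^1 ≅ 0
degree 2: 4−0−4 = 0 → Ȟ^2 ≅ 0


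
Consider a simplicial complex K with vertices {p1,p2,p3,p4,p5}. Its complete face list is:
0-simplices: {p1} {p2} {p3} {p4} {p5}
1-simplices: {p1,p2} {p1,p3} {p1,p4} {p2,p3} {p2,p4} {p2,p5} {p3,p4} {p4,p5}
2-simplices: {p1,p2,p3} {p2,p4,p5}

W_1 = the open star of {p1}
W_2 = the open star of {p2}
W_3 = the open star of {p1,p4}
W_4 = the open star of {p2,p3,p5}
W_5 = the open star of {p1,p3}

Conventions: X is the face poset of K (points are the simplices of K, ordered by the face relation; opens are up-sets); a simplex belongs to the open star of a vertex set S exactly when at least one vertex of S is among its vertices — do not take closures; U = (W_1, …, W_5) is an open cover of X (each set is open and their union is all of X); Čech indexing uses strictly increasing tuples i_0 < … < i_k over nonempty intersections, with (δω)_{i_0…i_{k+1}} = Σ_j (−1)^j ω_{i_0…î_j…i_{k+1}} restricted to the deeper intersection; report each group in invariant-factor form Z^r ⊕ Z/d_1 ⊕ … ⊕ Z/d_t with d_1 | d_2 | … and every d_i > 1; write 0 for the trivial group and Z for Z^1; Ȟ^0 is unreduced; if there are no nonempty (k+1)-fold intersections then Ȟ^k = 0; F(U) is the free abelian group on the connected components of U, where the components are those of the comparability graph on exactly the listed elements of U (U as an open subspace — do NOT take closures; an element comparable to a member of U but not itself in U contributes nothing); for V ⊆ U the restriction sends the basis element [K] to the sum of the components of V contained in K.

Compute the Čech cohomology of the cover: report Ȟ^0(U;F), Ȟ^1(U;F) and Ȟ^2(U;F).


nonempty intersections:
  W1={{p1},{p1,p2},{p1,p3},{p1,p4},{p1,p2,p3}} W2={{p2},{p1,p2},{p2,p3},{p2,p4},{p2,p5},{p1,p2,p3},{p2,p4,p5}} W3={{p1},{p4},{p1,p2},{p1,p3},{p1,p4},{p2,p4},{p3,p4},{p4,p5},{p1,p2,p3},{p2,p4,p5}} W4={{p2},{p3},{p5},{p1,p2},{p1,p3},{p2,p3},{p2,p4},{p2,p5},{p3,p4},{p4,p5},{p1,p2,p3},{p2,p4,p5}} W5={{p1},{p3},{p1,p2},{p1,p3},{p1,p4},{p2,p3},{p3,p4},{p1,p2,p3}}
  W12={{p1,p2},{p1,p2,p3}} W13={{p1},{p1,p2},{p1,p3},{p1,p4},{p1,p2,p3}} W14={{p1,p2},{p1,p3},{p1,p2,p3}} W15={{p1},{p1,p2},{p1,p3},{p1,p4},{p1,p2,p3}} W23={{p1,p2},{p2,p4},{p1,p2,p3},{p2,p4,p5}} W24={{p2},{p1,p2},{p2,p3},{p2,p4},{p2,p5},{p1,p2,p3},{p2,p4,p5}} W25={{p1,p2},{p2,p3},{p1,p2,p3}} W34={{p1,p2},{p1,p3},{p2,p4},{p3,p4},{p4,p5},{p1,p2,p3},{p2,p4,p5}} W35={{p1},{p1,p2},{p1,p3},{p1,p4},{p3,p4},{p1,p2,p3}} W45={{p3},{p1,p2},{p1,p3},{p2,p3},{p3,p4},{p1,p2,p3}}
  W123={{p1,p2},{p1,p2,p3}} W124={{p1,p2},{p1,p2,p3}} W125={{p1,p2},{p1,p2,p3}} W134={{p1,p2},{p1,p3},{p1,p2,p3}} W135={{p1},{p1,p2},{p1,p3},{p1,p4},{p1,p2,p3}} W145={{p1,p2},{p1,p3},{p1,p2,p3}} W234={{p1,p2},{p2,p4},{p1,p2,p3},{p2,p4,p5}} W235={{p1,p2},{p1,p2,p3}} W245={{p1,p2},{p2,p3},{p1,p2,p3}} W345={{p1,p2},{p1,p3},{p3,p4},{p1,p2,p3}}
  W1234={{p1,p2},{p1,p2,p3}} W1235={{p1,p2},{p1,p2,p3}} W1245={{p1,p2},{p1,p2,p3}} W1345={{p1,p2},{p1,p3},{p1,p2,p3}} W2345={{p1,p2},{p1,p2,p3}}
  W12345={{p1,p2},{p1,p2,p3}}
components per intersection:
  W1: {{p1},{p1,p2},{p1,p3},{p1,p4},{p1,p2,p3}}
  W2: {{p2},{p1,p2},{p2,p3},{p2,p4},{p2,p5},{p1,p2,p3},{p2,p4,p5}}
  W3: {{p1},{p4},{p1,p2},{p1,p3},{p1,p4},{p2,p4},{p3,p4},{p4,p5},{p1,p2,p3},{p2,p4,p5}}
  W4: {{p2},{p3},{p5},{p1,p2},{p1,p3},{p2,p3},{p2,p4},{p2,p5},{p3,p4},{p4,p5},{p1,p2,p3},{p2,p4,p5}}
  W5: {{p1},{p3},{p1,p2},{p1,p3},{p1,p4},{p2,p3},{p3,p4},{p1,p2,p3}}
  W12: {{p1,p2},{p1,p2,p3}}
  W13: {{p1},{p1,p2},{p1,p3},{p1,p4},{p1,p2,p3}}
  W14: {{p1,p2},{p1,p3},{p1,p2,p3}}
  W15: {{p1},{p1,p2},{p1,p3},{p1,p4},{p1,p2,p3}}
  W23: {{p1,p2},{p1,p2,p3}} {{p2,p4},{p2,p4,p5}}
  W24: {{p2},{p1,p2},{p2,p3},{p2,p4},{p2,p5},{p1,p2,p3},{p2,p4,p5}}
  W25: {{p1,p2},{p2,p3},{p1,p2,p3}}
  W34: {{p1,p2},{p1,p3},{p1,p2,p3}} {{p2,p4},{p4,p5},{p2,p4,p5}} {{p3,p4}}
  W35: {{p1},{p1,p2},{p1,p3},{p1,p4},{p1,p2,p3}} {{p3,p4}}
  W45: {{p3},{p1,p2},{p1,p3},{p2,p3},{p3,p4},{p1,p2,p3}}
  W123: {{p1,p2},{p1,p2,p3}}
  W124: {{p1,p2},{p1,p2,p3}}
  W125: {{p1,p2},{p1,p2,p3}}
  W134: {{p1,p2},{p1,p3},{p1,p2,p3}}
  W135: {{p1},{p1,p2},{p1,p3},{p1,p4},{p1,p2,p3}}
  W145: {{p1,p2},{p1,p3},{p1,p2,p3}}
  W234: {{p1,p2},{p1,p2,p3}} {{p2,p4},{p2,p4,p5}}
  W235: {{p1,p2},{p1,p2,p3}}
  W245: {{p1,p2},{p2,p3},{p1,p2,p3}}
  W345: {{p1,p2},{p1,p3},{p1,p2,p3}} {{p3,p4}}
  W1234: {{p1,p2},{p1,p2,p3}}
  W1235: {{p1,p2},{p1,p2,p3}}
  W1245: {{p1,p2},{p1,p2,p3}}
  W1345: {{p1,p2},{p1,p3},{p1,p2,p3}}
  W2345: {{p1,p2},{p1,p2,p3}}
  W12345: {{p1,p2},{p1,p2,p3}}
C dims 5,14,12,5; δ0: rk 4, SNF 1^4; δ1: rk 8, SNF 1^8; δ2: rk 4, SNF 1^4
Ȟ^0: (5−4)−0=1 ⇒ Z
Ȟ^1: (14−8)−4=2 ⇒ Z^2
Ȟ^2: (12−4)−8=0 ⇒ 0

Ȟ^0 = Z,  Ȟ^1 = Z^2,  Ȟ^2 = 0
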